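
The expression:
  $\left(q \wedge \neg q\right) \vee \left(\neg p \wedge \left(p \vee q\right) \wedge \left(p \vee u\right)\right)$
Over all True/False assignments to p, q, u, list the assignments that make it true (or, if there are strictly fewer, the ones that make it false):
is true only for:
  p=False, q=True, u=True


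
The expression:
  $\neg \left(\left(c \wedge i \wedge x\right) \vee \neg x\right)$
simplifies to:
$x \wedge \left(\neg c \vee \neg i\right)$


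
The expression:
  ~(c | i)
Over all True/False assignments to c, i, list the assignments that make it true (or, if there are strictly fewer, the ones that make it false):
is true only for:
  c=False, i=False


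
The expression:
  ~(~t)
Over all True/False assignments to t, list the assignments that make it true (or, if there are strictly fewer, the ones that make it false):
is true only for:
  t=True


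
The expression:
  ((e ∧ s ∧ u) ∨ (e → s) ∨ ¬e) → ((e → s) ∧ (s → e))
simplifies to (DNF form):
e ∨ ¬s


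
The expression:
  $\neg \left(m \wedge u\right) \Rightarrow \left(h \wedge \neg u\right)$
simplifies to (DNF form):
$\left(h \wedge \neg u\right) \vee \left(m \wedge u\right)$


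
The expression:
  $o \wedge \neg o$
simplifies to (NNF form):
$\text{False}$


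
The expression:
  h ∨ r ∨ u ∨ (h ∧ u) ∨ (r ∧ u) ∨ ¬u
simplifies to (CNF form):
True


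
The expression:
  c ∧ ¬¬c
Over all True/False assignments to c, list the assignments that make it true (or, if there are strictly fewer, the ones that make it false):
is true only for:
  c=True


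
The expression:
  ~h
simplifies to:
~h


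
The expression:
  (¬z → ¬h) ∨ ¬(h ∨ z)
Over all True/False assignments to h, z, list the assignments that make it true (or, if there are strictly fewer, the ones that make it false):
is false only for:
  h=True, z=False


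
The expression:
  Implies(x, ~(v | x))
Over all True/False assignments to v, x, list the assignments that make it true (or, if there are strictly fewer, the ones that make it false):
is true only for:
  v=False, x=False;
  v=True, x=False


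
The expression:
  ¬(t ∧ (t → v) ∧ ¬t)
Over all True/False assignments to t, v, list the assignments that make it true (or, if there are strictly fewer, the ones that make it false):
is always true.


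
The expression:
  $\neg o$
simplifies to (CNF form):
$\neg o$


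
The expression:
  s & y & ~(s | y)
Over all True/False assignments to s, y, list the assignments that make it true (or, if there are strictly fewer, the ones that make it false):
is never true.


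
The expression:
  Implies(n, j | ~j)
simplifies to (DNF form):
True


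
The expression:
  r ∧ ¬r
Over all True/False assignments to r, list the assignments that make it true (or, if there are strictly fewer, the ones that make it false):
is never true.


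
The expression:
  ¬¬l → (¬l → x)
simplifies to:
True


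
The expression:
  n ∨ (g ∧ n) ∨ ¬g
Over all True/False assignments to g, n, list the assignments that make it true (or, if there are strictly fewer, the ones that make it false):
is false only for:
  g=True, n=False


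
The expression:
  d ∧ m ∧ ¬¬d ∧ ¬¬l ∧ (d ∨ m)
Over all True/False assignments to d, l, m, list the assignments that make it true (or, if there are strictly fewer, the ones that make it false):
is true only for:
  d=True, l=True, m=True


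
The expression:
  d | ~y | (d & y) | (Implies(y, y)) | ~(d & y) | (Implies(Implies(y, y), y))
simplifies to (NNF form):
True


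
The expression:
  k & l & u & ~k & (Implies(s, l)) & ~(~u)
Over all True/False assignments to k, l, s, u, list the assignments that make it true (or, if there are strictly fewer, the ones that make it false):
is never true.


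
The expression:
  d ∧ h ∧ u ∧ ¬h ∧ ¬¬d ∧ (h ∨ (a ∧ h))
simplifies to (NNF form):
False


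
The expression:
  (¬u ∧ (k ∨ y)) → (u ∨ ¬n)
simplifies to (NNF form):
u ∨ (¬k ∧ ¬y) ∨ ¬n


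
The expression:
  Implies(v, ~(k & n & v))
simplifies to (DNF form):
~k | ~n | ~v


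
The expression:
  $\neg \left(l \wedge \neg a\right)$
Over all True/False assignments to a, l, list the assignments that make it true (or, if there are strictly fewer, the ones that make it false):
is false only for:
  a=False, l=True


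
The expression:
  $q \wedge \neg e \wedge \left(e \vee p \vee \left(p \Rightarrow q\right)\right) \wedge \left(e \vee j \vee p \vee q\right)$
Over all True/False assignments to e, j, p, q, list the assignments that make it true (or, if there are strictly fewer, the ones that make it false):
is true only for:
  e=False, j=False, p=False, q=True;
  e=False, j=False, p=True, q=True;
  e=False, j=True, p=False, q=True;
  e=False, j=True, p=True, q=True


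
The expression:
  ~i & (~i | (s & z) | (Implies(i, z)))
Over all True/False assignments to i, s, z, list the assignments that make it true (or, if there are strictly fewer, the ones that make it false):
is true only for:
  i=False, s=False, z=False;
  i=False, s=False, z=True;
  i=False, s=True, z=False;
  i=False, s=True, z=True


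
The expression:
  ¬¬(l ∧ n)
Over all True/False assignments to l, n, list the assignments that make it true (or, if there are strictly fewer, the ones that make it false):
is true only for:
  l=True, n=True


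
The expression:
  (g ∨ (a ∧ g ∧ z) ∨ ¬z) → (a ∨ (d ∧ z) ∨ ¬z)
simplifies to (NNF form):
a ∨ d ∨ ¬g ∨ ¬z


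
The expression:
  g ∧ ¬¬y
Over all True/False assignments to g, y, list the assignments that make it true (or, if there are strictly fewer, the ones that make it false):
is true only for:
  g=True, y=True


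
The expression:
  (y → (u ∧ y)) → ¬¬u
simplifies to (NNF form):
u ∨ y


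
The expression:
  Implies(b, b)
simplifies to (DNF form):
True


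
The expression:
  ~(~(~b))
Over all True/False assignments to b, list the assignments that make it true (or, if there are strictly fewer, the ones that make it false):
is true only for:
  b=False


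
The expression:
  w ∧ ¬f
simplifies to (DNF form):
w ∧ ¬f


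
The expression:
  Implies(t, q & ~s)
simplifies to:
~t | (q & ~s)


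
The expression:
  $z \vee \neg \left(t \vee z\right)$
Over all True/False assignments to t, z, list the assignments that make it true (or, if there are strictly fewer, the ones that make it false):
is false only for:
  t=True, z=False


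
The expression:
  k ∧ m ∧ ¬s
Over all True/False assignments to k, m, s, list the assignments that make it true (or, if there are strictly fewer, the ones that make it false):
is true only for:
  k=True, m=True, s=False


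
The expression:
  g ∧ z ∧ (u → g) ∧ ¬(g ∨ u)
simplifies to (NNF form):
False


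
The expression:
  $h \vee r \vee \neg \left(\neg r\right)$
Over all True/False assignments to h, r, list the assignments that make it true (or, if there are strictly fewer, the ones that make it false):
is false only for:
  h=False, r=False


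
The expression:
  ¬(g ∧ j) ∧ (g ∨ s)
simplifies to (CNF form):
(g ∨ s) ∧ (¬g ∨ ¬j)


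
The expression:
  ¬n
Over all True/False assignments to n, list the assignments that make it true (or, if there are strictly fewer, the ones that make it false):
is true only for:
  n=False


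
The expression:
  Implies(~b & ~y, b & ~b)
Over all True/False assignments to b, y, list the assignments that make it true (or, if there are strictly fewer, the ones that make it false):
is false only for:
  b=False, y=False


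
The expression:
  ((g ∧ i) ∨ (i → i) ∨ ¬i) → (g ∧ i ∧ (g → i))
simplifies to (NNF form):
g ∧ i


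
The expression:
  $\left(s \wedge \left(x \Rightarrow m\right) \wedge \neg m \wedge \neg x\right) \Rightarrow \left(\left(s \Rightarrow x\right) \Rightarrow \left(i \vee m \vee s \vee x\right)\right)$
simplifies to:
$\text{True}$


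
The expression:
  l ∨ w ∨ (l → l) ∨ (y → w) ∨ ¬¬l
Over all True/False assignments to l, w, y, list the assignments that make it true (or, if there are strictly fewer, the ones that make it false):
is always true.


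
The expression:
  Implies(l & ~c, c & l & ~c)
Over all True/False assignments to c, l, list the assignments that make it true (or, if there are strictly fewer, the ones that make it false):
is false only for:
  c=False, l=True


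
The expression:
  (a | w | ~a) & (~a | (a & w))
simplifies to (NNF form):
w | ~a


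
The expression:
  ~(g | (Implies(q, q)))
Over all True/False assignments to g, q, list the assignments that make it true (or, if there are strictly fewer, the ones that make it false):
is never true.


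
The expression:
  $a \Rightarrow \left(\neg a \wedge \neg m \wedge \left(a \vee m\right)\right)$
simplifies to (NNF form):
$\neg a$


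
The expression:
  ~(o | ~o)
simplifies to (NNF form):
False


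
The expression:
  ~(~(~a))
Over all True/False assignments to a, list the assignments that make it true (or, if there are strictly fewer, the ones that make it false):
is true only for:
  a=False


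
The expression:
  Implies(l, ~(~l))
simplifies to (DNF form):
True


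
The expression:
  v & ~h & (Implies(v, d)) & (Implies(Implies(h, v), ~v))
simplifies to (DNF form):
False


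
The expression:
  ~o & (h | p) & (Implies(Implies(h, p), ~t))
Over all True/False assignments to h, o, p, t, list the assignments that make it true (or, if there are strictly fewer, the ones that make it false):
is true only for:
  h=False, o=False, p=True, t=False;
  h=True, o=False, p=False, t=False;
  h=True, o=False, p=False, t=True;
  h=True, o=False, p=True, t=False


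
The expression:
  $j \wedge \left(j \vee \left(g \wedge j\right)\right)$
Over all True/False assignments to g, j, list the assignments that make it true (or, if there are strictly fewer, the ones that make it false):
is true only for:
  g=False, j=True;
  g=True, j=True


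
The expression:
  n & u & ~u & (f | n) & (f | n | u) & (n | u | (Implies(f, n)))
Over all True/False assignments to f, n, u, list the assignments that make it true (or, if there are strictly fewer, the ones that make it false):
is never true.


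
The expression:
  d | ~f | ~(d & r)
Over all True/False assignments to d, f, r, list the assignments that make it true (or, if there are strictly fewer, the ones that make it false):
is always true.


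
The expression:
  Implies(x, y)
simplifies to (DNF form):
y | ~x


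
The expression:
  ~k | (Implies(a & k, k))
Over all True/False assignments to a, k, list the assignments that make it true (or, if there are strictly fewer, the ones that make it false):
is always true.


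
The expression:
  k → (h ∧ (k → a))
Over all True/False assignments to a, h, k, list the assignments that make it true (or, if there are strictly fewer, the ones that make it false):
is false only for:
  a=False, h=False, k=True;
  a=False, h=True, k=True;
  a=True, h=False, k=True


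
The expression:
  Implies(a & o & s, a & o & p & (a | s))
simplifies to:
p | ~a | ~o | ~s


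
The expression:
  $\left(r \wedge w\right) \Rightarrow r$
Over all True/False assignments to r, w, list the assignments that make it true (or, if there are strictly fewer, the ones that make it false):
is always true.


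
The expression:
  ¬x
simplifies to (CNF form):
¬x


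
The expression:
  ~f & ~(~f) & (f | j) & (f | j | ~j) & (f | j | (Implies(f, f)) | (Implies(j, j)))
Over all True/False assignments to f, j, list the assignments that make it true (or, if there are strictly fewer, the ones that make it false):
is never true.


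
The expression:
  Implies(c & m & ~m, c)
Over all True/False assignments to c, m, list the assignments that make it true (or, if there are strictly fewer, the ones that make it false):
is always true.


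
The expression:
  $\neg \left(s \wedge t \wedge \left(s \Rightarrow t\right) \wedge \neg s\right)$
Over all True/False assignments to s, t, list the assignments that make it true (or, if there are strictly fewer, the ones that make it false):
is always true.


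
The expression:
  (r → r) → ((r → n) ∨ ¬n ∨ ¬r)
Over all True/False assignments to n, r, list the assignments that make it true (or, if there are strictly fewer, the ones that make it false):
is always true.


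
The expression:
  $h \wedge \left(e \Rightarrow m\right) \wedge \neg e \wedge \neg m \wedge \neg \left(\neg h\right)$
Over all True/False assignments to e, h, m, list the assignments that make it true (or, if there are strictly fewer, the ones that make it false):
is true only for:
  e=False, h=True, m=False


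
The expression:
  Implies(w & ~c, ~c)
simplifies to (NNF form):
True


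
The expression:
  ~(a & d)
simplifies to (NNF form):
~a | ~d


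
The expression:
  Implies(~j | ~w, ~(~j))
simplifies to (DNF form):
j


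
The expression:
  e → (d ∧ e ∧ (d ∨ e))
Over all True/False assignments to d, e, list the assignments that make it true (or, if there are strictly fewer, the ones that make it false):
is false only for:
  d=False, e=True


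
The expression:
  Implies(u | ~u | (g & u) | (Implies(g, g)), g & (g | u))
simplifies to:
g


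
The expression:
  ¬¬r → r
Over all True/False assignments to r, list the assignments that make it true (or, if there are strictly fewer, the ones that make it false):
is always true.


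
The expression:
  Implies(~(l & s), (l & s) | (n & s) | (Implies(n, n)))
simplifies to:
True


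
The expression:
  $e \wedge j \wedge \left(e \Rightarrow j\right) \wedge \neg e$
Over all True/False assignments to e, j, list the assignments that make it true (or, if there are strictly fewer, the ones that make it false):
is never true.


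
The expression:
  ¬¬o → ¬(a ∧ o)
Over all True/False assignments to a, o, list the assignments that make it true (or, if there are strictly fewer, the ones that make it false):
is false only for:
  a=True, o=True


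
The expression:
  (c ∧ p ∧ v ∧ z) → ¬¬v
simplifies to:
True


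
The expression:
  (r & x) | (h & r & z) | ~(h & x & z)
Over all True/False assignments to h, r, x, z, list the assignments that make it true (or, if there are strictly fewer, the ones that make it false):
is false only for:
  h=True, r=False, x=True, z=True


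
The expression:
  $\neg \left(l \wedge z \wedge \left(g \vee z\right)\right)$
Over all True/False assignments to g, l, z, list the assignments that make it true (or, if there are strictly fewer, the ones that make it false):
is false only for:
  g=False, l=True, z=True;
  g=True, l=True, z=True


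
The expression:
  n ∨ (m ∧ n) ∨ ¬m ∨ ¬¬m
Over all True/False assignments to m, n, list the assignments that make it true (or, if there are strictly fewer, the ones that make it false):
is always true.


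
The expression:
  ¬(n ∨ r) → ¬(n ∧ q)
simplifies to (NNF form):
True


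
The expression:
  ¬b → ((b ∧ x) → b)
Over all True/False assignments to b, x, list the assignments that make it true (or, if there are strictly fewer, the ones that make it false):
is always true.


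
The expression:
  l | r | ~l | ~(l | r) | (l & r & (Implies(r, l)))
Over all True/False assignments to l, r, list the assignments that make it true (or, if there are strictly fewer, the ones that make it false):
is always true.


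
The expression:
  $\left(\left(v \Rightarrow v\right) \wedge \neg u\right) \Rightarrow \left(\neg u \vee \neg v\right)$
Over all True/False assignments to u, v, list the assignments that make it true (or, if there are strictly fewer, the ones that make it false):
is always true.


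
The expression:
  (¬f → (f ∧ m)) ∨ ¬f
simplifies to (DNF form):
True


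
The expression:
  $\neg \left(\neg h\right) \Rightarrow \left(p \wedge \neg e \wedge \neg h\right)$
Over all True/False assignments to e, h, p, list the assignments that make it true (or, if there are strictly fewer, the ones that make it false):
is true only for:
  e=False, h=False, p=False;
  e=False, h=False, p=True;
  e=True, h=False, p=False;
  e=True, h=False, p=True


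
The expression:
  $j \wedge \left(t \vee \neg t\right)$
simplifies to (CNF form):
$j$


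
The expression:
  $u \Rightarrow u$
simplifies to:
$\text{True}$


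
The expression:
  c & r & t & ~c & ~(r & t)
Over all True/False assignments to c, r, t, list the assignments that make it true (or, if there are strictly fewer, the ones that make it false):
is never true.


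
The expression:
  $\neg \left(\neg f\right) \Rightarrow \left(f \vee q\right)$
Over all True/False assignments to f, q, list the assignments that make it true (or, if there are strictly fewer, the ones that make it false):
is always true.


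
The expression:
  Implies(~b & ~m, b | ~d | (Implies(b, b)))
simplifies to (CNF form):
True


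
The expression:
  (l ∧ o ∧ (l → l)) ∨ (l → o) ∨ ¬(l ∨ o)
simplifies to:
o ∨ ¬l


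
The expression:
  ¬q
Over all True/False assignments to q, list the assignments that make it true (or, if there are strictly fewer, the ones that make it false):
is true only for:
  q=False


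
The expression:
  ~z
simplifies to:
~z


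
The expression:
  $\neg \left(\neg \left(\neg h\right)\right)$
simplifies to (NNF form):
$\neg h$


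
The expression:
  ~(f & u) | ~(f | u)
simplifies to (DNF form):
~f | ~u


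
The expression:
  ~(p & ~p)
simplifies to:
True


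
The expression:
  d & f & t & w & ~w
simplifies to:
False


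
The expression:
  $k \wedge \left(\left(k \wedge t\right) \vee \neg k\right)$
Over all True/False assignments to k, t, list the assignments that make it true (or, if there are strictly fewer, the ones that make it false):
is true only for:
  k=True, t=True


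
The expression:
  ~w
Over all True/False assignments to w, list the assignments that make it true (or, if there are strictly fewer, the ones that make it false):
is true only for:
  w=False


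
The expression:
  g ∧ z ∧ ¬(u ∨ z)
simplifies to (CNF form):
False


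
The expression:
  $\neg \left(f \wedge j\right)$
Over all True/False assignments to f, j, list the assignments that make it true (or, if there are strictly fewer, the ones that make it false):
is false only for:
  f=True, j=True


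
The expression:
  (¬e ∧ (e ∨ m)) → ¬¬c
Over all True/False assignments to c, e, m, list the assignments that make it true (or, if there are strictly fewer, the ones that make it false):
is false only for:
  c=False, e=False, m=True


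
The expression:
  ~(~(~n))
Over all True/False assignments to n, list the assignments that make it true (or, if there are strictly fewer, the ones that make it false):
is true only for:
  n=False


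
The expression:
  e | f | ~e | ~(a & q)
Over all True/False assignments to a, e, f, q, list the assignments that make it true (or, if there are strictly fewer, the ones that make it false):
is always true.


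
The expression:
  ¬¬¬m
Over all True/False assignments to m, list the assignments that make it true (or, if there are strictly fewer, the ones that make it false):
is true only for:
  m=False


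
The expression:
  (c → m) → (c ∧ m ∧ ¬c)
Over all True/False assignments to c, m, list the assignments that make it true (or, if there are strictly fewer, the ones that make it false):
is true only for:
  c=True, m=False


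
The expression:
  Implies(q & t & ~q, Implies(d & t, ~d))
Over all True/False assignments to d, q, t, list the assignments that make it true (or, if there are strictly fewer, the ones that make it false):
is always true.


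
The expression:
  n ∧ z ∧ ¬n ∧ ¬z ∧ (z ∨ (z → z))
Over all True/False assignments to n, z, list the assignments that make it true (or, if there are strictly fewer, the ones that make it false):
is never true.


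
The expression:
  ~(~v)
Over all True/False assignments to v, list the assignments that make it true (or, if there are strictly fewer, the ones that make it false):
is true only for:
  v=True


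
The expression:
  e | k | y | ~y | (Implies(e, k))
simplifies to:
True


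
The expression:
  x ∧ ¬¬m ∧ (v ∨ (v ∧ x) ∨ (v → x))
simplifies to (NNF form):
m ∧ x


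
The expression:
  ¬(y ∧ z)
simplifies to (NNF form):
¬y ∨ ¬z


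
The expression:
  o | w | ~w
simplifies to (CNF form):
True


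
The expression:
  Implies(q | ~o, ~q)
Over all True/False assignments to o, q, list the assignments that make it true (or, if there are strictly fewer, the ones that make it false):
is true only for:
  o=False, q=False;
  o=True, q=False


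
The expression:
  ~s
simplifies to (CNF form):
~s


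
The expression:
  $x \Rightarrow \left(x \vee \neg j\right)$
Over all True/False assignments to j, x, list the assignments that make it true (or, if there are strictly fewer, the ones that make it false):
is always true.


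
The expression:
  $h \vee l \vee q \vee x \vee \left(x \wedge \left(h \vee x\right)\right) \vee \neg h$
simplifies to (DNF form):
$\text{True}$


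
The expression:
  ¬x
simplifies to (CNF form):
¬x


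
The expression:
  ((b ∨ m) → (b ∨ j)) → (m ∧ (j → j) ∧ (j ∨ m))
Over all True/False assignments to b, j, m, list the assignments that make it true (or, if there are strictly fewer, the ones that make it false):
is true only for:
  b=False, j=False, m=True;
  b=False, j=True, m=True;
  b=True, j=False, m=True;
  b=True, j=True, m=True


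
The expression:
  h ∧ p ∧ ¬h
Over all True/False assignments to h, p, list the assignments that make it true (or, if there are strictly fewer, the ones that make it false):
is never true.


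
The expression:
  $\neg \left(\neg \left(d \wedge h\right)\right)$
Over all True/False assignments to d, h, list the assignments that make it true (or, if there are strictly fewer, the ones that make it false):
is true only for:
  d=True, h=True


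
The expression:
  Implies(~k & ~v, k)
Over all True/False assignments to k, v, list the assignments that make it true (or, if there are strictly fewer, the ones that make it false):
is false only for:
  k=False, v=False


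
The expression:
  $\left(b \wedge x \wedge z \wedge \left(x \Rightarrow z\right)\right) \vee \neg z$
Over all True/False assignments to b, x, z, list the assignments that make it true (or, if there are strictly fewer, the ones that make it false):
is false only for:
  b=False, x=False, z=True;
  b=False, x=True, z=True;
  b=True, x=False, z=True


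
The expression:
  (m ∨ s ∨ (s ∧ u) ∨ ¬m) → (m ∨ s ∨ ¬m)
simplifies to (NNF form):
True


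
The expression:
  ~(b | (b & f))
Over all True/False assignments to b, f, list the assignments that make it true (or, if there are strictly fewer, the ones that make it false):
is true only for:
  b=False, f=False;
  b=False, f=True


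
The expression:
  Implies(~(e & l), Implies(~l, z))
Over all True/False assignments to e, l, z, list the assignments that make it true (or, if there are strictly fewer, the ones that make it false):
is false only for:
  e=False, l=False, z=False;
  e=True, l=False, z=False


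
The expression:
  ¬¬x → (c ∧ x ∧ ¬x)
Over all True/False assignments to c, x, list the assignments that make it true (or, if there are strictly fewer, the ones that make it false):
is true only for:
  c=False, x=False;
  c=True, x=False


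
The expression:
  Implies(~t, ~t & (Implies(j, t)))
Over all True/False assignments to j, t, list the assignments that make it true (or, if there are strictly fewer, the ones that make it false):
is false only for:
  j=True, t=False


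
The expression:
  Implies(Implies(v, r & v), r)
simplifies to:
r | v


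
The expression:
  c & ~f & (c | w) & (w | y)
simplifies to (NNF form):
c & ~f & (w | y)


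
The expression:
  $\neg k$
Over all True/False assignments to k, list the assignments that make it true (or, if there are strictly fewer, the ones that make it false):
is true only for:
  k=False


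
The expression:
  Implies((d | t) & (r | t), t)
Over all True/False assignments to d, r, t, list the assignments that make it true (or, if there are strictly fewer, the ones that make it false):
is false only for:
  d=True, r=True, t=False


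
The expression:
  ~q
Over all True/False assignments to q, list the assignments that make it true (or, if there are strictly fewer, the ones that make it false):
is true only for:
  q=False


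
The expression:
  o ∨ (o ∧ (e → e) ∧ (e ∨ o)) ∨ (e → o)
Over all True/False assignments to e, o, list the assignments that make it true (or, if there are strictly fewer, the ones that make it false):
is false only for:
  e=True, o=False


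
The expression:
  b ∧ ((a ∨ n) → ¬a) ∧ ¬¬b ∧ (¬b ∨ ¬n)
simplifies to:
b ∧ ¬a ∧ ¬n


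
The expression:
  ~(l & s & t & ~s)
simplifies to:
True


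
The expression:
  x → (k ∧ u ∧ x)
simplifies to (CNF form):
(k ∨ ¬x) ∧ (u ∨ ¬x)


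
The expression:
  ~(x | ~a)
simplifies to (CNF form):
a & ~x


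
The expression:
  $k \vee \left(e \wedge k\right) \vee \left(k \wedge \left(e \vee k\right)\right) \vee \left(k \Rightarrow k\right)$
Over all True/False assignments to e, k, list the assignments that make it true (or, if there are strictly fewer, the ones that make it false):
is always true.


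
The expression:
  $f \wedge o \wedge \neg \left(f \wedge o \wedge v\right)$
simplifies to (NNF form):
$f \wedge o \wedge \neg v$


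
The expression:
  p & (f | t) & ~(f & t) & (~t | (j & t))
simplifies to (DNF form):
(f & p & ~t) | (j & p & t & ~f)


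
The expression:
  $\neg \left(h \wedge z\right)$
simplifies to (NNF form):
$\neg h \vee \neg z$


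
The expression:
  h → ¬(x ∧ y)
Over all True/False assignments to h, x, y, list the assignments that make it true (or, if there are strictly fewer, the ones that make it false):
is false only for:
  h=True, x=True, y=True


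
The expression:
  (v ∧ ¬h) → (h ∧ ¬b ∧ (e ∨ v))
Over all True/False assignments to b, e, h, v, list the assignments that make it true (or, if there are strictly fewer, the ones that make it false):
is false only for:
  b=False, e=False, h=False, v=True;
  b=False, e=True, h=False, v=True;
  b=True, e=False, h=False, v=True;
  b=True, e=True, h=False, v=True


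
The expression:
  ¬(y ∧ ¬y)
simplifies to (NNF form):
True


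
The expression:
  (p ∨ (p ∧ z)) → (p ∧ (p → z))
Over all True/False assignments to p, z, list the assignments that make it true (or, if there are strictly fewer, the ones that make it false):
is false only for:
  p=True, z=False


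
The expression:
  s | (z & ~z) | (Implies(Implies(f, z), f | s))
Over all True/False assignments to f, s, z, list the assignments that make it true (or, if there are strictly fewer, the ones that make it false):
is false only for:
  f=False, s=False, z=False;
  f=False, s=False, z=True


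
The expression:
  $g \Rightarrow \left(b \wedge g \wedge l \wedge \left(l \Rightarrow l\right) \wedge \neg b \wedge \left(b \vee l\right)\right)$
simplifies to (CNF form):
$\neg g$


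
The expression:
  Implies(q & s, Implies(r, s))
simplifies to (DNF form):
True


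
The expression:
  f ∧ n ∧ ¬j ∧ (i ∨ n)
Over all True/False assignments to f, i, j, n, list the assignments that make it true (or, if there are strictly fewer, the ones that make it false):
is true only for:
  f=True, i=False, j=False, n=True;
  f=True, i=True, j=False, n=True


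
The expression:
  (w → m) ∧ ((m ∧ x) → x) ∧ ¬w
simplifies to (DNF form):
¬w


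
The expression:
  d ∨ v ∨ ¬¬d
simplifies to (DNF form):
d ∨ v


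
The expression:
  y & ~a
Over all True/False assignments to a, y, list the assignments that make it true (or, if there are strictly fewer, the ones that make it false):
is true only for:
  a=False, y=True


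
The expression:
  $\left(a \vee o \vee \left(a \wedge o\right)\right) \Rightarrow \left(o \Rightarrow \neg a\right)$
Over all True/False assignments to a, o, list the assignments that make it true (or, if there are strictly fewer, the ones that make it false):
is false only for:
  a=True, o=True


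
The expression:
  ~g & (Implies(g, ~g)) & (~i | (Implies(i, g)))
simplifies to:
~g & ~i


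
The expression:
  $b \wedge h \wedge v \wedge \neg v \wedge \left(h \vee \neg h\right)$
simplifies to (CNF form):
$\text{False}$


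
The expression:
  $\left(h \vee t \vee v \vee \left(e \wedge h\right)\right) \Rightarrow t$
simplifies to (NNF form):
$t \vee \left(\neg h \wedge \neg v\right)$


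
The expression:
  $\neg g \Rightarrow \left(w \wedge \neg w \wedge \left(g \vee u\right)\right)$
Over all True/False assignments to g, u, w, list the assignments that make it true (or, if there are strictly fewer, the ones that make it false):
is true only for:
  g=True, u=False, w=False;
  g=True, u=False, w=True;
  g=True, u=True, w=False;
  g=True, u=True, w=True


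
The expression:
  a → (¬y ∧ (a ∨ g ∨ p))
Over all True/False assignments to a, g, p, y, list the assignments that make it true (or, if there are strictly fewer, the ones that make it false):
is false only for:
  a=True, g=False, p=False, y=True;
  a=True, g=False, p=True, y=True;
  a=True, g=True, p=False, y=True;
  a=True, g=True, p=True, y=True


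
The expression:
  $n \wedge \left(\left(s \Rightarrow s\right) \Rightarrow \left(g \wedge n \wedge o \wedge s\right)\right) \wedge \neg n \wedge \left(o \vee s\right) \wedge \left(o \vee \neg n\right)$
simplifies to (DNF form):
$\text{False}$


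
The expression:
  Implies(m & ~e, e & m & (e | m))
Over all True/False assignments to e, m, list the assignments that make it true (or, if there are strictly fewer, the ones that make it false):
is false only for:
  e=False, m=True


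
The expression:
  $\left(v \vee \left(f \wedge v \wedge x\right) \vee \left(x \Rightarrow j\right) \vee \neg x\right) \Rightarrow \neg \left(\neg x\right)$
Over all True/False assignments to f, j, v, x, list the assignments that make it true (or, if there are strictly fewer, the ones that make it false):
is true only for:
  f=False, j=False, v=False, x=True;
  f=False, j=False, v=True, x=True;
  f=False, j=True, v=False, x=True;
  f=False, j=True, v=True, x=True;
  f=True, j=False, v=False, x=True;
  f=True, j=False, v=True, x=True;
  f=True, j=True, v=False, x=True;
  f=True, j=True, v=True, x=True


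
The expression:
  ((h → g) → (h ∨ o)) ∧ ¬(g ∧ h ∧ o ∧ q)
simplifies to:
(h ∨ o) ∧ (¬g ∨ ¬h ∨ ¬o ∨ ¬q)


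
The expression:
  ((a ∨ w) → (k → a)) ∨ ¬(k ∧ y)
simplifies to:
a ∨ ¬k ∨ ¬w ∨ ¬y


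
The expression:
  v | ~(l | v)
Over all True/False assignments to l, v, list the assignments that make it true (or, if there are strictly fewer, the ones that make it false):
is false only for:
  l=True, v=False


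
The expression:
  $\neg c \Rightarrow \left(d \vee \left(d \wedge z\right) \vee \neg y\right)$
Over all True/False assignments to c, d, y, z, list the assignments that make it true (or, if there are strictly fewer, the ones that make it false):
is false only for:
  c=False, d=False, y=True, z=False;
  c=False, d=False, y=True, z=True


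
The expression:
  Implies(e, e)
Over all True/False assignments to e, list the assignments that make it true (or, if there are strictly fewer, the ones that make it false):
is always true.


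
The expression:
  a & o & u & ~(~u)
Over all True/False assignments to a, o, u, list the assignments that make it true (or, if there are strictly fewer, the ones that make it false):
is true only for:
  a=True, o=True, u=True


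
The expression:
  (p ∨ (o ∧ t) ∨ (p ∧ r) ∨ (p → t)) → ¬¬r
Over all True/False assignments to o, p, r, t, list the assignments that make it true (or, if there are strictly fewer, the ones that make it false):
is true only for:
  o=False, p=False, r=True, t=False;
  o=False, p=False, r=True, t=True;
  o=False, p=True, r=True, t=False;
  o=False, p=True, r=True, t=True;
  o=True, p=False, r=True, t=False;
  o=True, p=False, r=True, t=True;
  o=True, p=True, r=True, t=False;
  o=True, p=True, r=True, t=True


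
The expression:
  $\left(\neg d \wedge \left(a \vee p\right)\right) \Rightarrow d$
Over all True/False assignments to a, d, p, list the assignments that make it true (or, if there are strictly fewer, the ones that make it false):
is false only for:
  a=False, d=False, p=True;
  a=True, d=False, p=False;
  a=True, d=False, p=True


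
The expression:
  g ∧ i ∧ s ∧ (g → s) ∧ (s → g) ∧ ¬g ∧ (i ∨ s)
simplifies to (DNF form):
False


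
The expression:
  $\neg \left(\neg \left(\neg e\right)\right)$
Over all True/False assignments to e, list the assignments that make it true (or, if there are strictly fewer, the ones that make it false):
is true only for:
  e=False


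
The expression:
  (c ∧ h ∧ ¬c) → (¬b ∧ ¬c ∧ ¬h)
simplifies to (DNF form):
True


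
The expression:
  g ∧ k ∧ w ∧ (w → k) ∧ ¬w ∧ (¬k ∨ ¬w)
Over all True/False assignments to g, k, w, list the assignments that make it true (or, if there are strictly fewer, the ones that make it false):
is never true.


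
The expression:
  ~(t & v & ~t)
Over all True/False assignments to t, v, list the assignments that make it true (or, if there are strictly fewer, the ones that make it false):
is always true.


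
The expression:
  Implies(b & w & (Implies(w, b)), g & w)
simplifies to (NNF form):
g | ~b | ~w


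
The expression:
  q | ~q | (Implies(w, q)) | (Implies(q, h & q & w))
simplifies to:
True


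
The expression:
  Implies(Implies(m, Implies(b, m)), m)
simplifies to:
m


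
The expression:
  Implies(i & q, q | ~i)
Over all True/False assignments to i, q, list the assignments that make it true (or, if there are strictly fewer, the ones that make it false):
is always true.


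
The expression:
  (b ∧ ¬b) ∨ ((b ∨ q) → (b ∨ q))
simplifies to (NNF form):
True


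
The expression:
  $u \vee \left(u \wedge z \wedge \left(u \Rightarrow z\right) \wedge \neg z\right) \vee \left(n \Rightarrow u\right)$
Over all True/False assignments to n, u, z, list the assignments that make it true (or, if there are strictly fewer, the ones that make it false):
is false only for:
  n=True, u=False, z=False;
  n=True, u=False, z=True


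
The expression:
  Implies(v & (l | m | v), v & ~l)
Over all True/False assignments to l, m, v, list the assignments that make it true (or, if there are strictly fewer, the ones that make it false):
is false only for:
  l=True, m=False, v=True;
  l=True, m=True, v=True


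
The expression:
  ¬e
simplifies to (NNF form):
¬e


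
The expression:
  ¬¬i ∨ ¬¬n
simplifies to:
i ∨ n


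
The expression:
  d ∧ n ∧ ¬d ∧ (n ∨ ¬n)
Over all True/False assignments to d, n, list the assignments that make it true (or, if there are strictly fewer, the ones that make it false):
is never true.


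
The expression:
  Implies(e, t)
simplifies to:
t | ~e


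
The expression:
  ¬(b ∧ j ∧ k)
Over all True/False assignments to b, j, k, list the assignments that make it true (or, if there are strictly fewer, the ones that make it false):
is false only for:
  b=True, j=True, k=True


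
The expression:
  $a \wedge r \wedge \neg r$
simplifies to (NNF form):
$\text{False}$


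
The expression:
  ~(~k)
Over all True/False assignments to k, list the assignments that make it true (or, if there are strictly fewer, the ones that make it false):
is true only for:
  k=True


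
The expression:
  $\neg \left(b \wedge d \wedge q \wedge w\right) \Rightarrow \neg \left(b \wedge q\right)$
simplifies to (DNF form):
$\left(d \wedge w\right) \vee \neg b \vee \neg q$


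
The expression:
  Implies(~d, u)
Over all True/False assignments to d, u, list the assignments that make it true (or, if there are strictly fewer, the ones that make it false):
is false only for:
  d=False, u=False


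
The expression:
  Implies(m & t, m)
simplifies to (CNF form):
True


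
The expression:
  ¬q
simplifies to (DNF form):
¬q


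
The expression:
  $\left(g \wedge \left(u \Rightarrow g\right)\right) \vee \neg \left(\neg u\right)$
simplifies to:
$g \vee u$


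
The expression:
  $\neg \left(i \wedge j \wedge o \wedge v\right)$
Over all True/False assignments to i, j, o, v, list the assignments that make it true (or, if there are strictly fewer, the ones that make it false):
is false only for:
  i=True, j=True, o=True, v=True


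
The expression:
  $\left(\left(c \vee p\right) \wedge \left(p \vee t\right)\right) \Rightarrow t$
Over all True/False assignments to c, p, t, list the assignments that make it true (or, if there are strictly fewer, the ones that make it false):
is false only for:
  c=False, p=True, t=False;
  c=True, p=True, t=False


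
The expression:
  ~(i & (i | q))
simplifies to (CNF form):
~i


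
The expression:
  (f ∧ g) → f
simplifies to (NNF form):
True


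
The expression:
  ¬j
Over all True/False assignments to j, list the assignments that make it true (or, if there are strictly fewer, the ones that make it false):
is true only for:
  j=False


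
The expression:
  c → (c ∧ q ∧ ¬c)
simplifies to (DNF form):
¬c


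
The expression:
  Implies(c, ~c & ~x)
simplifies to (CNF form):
~c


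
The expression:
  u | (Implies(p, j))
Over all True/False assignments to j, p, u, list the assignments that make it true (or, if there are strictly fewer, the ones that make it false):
is false only for:
  j=False, p=True, u=False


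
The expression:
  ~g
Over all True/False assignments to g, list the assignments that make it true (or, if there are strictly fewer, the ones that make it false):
is true only for:
  g=False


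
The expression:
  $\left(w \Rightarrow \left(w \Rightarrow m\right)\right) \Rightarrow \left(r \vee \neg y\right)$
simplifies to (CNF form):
$\left(r \vee w \vee \neg y\right) \wedge \left(r \vee \neg m \vee \neg y\right)$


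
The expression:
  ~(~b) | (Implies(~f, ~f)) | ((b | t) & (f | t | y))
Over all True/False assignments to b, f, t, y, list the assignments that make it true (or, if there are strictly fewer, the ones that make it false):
is always true.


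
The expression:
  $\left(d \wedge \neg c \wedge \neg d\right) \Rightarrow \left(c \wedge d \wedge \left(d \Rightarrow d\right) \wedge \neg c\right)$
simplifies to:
$\text{True}$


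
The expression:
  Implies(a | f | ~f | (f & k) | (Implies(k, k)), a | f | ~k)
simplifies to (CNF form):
a | f | ~k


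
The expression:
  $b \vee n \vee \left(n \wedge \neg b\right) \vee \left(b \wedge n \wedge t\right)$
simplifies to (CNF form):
$b \vee n$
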